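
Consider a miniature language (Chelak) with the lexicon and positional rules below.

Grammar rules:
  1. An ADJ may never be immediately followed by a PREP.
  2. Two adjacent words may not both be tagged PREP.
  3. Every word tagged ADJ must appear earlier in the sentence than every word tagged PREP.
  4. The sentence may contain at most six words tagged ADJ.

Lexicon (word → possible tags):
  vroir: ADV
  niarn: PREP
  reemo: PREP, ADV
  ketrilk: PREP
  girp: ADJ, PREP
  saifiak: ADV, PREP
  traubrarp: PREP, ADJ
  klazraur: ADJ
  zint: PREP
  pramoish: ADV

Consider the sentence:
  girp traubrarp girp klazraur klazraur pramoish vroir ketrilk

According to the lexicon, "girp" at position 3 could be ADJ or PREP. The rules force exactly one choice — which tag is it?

Candidates per position — 1:girp {ADJ,PREP}; 2:traubrarp {PREP,ADJ}; 3:girp {ADJ,PREP}; 4:klazraur {ADJ}; 5:klazraur {ADJ}; 6:pramoish {ADV}; 7:vroir {ADV}; 8:ketrilk {PREP}.
If word 1 were PREP, no tagging could satisfy rule 3; so word 1 is ADJ.
If word 2 were PREP, no tagging could satisfy rule 1; so word 2 is ADJ.
If word 3 were PREP, no tagging could satisfy rule 1; so word 3 is ADJ.
That leaves exactly one tagging: ADJ ADJ ADJ ADJ ADJ ADV ADV PREP.
Check: rule 1 ok; rule 2 ok; rule 3 ok; rule 4 ok.

ADJ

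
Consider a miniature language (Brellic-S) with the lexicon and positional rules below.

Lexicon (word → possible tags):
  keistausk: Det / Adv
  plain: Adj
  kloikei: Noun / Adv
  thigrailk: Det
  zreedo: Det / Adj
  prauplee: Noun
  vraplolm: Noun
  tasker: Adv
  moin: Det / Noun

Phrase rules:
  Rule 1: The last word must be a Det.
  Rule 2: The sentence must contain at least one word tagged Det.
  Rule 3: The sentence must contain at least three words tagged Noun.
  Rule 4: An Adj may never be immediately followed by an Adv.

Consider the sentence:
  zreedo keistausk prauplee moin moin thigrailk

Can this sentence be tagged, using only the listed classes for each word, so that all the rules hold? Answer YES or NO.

YES

Candidates per position — 1:zreedo {Det,Adj}; 2:keistausk {Det,Adv}; 3:prauplee {Noun}; 4:moin {Det,Noun}; 5:moin {Det,Noun}; 6:thigrailk {Det}.
One satisfying assignment: Det Det Noun Noun Noun Det.
Verifying each rule — rule 1 ✓; rule 2 ✓; rule 3 ✓; rule 4 ✓.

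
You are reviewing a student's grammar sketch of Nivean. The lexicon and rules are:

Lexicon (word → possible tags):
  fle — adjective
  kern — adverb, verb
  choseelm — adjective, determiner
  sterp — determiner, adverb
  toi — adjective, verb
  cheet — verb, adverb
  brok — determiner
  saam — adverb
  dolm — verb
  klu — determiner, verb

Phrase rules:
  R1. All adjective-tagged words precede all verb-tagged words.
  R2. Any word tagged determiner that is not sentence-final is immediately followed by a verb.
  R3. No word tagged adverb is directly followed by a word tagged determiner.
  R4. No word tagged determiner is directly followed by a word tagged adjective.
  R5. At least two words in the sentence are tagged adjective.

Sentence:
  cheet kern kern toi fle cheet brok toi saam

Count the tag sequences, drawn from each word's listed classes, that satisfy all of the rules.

1

Candidates per position — 1:cheet {verb,adverb}; 2:kern {adverb,verb}; 3:kern {adverb,verb}; 4:toi {adjective,verb}; 5:fle {adjective}; 6:cheet {verb,adverb}; 7:brok {determiner}; 8:toi {adjective,verb}; 9:saam {adverb}.
There are 64 candidate sequences in total.
The sequences that satisfy every rule: adverb adverb adverb adjective adjective verb determiner verb adverb.
Count = 1.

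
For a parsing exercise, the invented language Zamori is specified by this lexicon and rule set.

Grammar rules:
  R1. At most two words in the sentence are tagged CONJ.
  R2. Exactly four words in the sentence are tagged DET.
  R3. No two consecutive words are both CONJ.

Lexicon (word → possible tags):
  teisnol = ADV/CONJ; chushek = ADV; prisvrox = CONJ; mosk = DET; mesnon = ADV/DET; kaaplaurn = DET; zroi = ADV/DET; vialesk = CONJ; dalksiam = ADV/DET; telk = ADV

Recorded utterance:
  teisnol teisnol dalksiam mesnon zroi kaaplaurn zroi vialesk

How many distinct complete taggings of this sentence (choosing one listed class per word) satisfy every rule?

12

Candidates per position — 1:teisnol {ADV,CONJ}; 2:teisnol {ADV,CONJ}; 3:dalksiam {ADV,DET}; 4:mesnon {ADV,DET}; 5:zroi {ADV,DET}; 6:kaaplaurn {DET}; 7:zroi {ADV,DET}; 8:vialesk {CONJ}.
There are 64 candidate sequences in total.
Checking each against the rules leaves 12 sequences.
Count = 12.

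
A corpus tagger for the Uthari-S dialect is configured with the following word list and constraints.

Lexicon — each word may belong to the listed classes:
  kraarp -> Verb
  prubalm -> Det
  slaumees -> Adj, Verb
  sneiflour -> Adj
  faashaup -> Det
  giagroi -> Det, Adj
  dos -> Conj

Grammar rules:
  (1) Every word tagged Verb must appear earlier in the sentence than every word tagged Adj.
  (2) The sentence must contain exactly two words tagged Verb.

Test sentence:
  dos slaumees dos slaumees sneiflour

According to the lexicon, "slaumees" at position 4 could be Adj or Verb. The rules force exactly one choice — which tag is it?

Verb

Candidates per position — 1:dos {Conj}; 2:slaumees {Adj,Verb}; 3:dos {Conj}; 4:slaumees {Adj,Verb}; 5:sneiflour {Adj}.
At position 2, choosing Adj makes rule 2 impossible to satisfy; hence Verb.
At position 4, choosing Adj makes rule 2 impossible to satisfy; hence Verb.
The only consistent sequence is: Conj Verb Conj Verb Adj.
Checking: rule 1 ✓; rule 2 ✓.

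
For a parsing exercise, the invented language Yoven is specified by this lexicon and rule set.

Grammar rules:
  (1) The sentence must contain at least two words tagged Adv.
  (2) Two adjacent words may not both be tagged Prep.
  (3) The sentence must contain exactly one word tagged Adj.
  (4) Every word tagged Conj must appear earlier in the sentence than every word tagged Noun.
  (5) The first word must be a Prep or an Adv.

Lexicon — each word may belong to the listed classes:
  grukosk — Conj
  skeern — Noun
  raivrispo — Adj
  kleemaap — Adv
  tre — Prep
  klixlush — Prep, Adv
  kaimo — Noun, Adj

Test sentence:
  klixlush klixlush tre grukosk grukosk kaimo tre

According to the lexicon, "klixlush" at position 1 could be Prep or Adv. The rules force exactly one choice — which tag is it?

Adv

Candidates per position — 1:klixlush {Prep,Adv}; 2:klixlush {Prep,Adv}; 3:tre {Prep}; 4:grukosk {Conj}; 5:grukosk {Conj}; 6:kaimo {Noun,Adj}; 7:tre {Prep}.
Word 1 cannot be Prep — rule 1 would then fail for every completion. It is Adv.
Word 2 cannot be Prep — rule 1 would then fail for every completion. It is Adv.
Word 6 cannot be Noun — rule 3 would then fail for every completion. It is Adj.
That leaves exactly one tagging: Adv Adv Prep Conj Conj Adj Prep.
Check: rule 1 holds; rule 2 holds; rule 3 holds; rule 4 holds; rule 5 holds.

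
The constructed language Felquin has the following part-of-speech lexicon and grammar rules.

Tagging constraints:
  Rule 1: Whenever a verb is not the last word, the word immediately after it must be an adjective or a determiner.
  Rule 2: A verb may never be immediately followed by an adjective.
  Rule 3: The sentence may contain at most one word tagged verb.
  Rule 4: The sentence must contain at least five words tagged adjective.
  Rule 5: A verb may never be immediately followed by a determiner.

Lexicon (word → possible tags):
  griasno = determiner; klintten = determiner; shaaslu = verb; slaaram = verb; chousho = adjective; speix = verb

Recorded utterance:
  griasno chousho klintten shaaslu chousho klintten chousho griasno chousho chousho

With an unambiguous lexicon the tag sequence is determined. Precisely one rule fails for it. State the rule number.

Fixed tagging: determiner adjective determiner verb adjective determiner adjective determiner adjective adjective.
Checking each rule: R1 ok, R2 fails, R3 ok, R4 ok, R5 ok.
Only rule 2 fails.

2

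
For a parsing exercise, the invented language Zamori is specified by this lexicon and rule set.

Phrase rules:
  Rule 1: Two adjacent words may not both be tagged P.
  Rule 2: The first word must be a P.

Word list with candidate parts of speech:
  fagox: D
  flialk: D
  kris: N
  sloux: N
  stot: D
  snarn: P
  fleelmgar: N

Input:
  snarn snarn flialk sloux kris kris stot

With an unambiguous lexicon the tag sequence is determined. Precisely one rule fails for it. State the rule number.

1

Fixed tagging: P P D N N N D.
Rule check: R1 fail, R2 pass.
Only rule 1 fails.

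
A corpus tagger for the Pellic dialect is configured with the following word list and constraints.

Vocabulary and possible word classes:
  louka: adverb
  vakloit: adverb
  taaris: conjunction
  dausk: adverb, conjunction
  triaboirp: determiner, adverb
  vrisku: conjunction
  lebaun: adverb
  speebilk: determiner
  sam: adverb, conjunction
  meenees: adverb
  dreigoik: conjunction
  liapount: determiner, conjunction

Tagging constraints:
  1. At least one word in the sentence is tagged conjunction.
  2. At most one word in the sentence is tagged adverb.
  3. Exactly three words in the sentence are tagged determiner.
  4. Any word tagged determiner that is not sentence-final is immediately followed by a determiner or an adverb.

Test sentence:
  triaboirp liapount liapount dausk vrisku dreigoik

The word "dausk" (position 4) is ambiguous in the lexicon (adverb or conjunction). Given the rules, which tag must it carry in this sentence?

adverb

Candidates per position — 1:triaboirp {determiner,adverb}; 2:liapount {determiner,conjunction}; 3:liapount {determiner,conjunction}; 4:dausk {adverb,conjunction}; 5:vrisku {conjunction}; 6:dreigoik {conjunction}.
At position 1, choosing adverb makes rule 3 impossible to satisfy; hence determiner.
At position 2, choosing conjunction makes rule 3 impossible to satisfy; hence determiner.
At position 3, choosing conjunction makes rule 3 impossible to satisfy; hence determiner.
At position 4, choosing conjunction makes rule 4 impossible to satisfy; hence adverb.
That leaves exactly one tagging: determiner determiner determiner adverb conjunction conjunction.
Check: rule 1 ✓; rule 2 ✓; rule 3 ✓; rule 4 ✓.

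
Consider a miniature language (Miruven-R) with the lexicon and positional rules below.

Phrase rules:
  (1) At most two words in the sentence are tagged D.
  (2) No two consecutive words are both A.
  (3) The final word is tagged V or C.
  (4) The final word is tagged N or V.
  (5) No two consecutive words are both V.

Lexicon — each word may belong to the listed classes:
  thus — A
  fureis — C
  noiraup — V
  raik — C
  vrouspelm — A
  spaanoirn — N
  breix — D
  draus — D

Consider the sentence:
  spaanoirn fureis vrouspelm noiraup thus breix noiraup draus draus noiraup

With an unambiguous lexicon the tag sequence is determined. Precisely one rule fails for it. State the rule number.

1

Fixed tagging: N C A V A D V D D V.
Applying the rules: R1 fail, R2 pass, R3 pass, R4 pass, R5 pass.
Only rule 1 fails.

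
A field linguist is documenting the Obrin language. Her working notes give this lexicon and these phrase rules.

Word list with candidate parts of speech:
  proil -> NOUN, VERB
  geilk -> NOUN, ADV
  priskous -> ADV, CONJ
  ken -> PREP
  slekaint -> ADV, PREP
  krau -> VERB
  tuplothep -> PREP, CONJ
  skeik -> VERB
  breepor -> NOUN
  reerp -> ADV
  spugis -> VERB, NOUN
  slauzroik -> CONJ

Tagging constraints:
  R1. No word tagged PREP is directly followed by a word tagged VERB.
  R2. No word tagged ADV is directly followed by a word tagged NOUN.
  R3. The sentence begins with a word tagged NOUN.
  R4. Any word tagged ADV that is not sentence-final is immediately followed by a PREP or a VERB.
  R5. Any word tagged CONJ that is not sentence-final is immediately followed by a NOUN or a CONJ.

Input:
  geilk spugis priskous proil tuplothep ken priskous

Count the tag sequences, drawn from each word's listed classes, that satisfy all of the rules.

8

Candidates per position — 1:geilk {NOUN,ADV}; 2:spugis {VERB,NOUN}; 3:priskous {ADV,CONJ}; 4:proil {NOUN,VERB}; 5:tuplothep {PREP,CONJ}; 6:ken {PREP}; 7:priskous {ADV,CONJ}.
There are 64 candidate sequences in total.
Checking each against the rules leaves 8 sequences.
Count = 8.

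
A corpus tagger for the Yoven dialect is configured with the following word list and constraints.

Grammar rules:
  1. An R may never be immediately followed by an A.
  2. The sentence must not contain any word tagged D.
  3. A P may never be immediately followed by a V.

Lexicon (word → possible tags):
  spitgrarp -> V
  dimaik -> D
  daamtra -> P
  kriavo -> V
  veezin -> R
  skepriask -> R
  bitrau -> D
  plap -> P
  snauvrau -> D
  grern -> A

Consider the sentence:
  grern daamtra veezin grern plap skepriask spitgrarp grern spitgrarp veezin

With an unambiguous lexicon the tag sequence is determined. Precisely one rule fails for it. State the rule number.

1

Fixed tagging: A P R A P R V A V R.
Rule check: R1 fails, R2 ok, R3 ok.
Only rule 1 fails.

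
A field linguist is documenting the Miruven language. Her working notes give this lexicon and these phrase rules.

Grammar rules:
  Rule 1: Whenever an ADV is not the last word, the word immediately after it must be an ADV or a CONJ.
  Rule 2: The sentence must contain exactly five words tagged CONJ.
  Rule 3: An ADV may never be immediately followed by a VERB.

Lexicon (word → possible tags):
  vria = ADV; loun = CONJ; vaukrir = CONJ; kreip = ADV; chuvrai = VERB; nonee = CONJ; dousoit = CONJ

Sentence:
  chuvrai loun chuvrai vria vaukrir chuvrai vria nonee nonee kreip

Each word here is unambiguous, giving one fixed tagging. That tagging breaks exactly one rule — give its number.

Fixed tagging: VERB CONJ VERB ADV CONJ VERB ADV CONJ CONJ ADV.
Checking each rule: R1 pass, R2 fail, R3 pass.
Only rule 2 fails.

2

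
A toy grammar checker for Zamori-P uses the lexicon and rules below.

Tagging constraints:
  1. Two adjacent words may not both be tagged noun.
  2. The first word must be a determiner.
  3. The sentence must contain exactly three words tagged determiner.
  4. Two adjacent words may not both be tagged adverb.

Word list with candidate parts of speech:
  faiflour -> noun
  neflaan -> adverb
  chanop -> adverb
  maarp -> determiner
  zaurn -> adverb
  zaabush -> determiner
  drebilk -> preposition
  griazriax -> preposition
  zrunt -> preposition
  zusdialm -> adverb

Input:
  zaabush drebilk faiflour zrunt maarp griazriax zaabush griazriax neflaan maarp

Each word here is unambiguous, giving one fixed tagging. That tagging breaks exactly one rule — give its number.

Fixed tagging: determiner preposition noun preposition determiner preposition determiner preposition adverb determiner.
Applying the rules: R1 ok, R2 ok, R3 fails, R4 ok.
Only rule 3 fails.

3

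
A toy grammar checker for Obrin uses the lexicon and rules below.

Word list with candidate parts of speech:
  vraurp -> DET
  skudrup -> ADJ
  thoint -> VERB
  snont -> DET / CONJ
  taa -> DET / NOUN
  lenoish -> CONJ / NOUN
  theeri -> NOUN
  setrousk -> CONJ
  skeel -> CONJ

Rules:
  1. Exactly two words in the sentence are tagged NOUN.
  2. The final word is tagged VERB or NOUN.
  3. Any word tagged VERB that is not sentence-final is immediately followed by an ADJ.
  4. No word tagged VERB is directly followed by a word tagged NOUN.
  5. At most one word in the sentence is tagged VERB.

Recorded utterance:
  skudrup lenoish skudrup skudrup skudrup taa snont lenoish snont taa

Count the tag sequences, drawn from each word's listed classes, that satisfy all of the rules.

Candidates per position — 1:skudrup {ADJ}; 2:lenoish {CONJ,NOUN}; 3:skudrup {ADJ}; 4:skudrup {ADJ}; 5:skudrup {ADJ}; 6:taa {DET,NOUN}; 7:snont {DET,CONJ}; 8:lenoish {CONJ,NOUN}; 9:snont {DET,CONJ}; 10:taa {DET,NOUN}.
There are 64 candidate sequences in total.
Checking each against the rules leaves 12 sequences.
Count = 12.

12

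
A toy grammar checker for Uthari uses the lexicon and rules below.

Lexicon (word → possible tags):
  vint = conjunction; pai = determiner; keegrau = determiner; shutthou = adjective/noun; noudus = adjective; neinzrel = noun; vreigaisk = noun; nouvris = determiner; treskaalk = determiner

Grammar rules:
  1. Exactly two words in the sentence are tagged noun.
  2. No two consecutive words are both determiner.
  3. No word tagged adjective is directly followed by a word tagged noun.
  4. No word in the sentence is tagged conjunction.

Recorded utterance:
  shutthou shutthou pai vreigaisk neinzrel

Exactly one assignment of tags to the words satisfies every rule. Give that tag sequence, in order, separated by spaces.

adjective adjective determiner noun noun

Candidates per position — 1:shutthou {adjective,noun}; 2:shutthou {adjective,noun}; 3:pai {determiner}; 4:vreigaisk {noun}; 5:neinzrel {noun}.
Position 1: noun is ruled out by rule 1; that leaves adjective.
Position 2: noun is ruled out by rule 1; that leaves adjective.
So the tagging must be: adjective adjective determiner noun noun.
Verifying each rule — rule 1 ✓; rule 2 ✓; rule 3 ✓; rule 4 ✓.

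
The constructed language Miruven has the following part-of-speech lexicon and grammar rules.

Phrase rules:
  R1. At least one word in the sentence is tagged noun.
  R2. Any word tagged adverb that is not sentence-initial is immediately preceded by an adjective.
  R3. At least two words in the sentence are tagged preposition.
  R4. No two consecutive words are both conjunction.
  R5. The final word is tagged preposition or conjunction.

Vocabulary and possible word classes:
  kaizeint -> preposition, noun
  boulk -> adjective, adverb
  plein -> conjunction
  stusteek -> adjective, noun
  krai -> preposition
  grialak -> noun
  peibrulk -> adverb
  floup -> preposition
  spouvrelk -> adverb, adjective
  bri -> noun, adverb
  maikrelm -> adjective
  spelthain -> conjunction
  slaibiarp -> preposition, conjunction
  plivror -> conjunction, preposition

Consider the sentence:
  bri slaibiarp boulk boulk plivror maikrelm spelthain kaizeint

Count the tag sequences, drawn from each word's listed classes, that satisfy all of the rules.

6

Candidates per position — 1:bri {noun,adverb}; 2:slaibiarp {preposition,conjunction}; 3:boulk {adjective,adverb}; 4:boulk {adjective,adverb}; 5:plivror {conjunction,preposition}; 6:maikrelm {adjective}; 7:spelthain {conjunction}; 8:kaizeint {preposition,noun}.
There are 64 candidate sequences in total.
Checking each against the rules leaves 6 sequences.
Count = 6.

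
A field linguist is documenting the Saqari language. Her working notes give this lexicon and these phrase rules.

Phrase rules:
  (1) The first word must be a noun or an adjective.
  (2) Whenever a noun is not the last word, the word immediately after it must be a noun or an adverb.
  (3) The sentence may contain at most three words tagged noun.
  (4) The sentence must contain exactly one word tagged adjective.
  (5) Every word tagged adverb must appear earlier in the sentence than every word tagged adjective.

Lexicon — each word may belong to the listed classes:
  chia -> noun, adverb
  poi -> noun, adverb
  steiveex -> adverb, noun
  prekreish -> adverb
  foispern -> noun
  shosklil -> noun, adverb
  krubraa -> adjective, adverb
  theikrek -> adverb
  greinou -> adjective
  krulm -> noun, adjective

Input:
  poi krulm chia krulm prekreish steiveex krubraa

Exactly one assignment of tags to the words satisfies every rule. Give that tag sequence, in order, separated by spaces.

noun noun adverb noun adverb adverb adjective

Candidates per position — 1:poi {noun,adverb}; 2:krulm {noun,adjective}; 3:chia {noun,adverb}; 4:krulm {noun,adjective}; 5:prekreish {adverb}; 6:steiveex {adverb,noun}; 7:krubraa {adjective,adverb}.
Position 1: adverb is ruled out by rule 1; that leaves noun.
Position 2: adjective is ruled out by rule 2; that leaves noun.
Position 4: adjective is ruled out by rule 5; that leaves noun.
Position 6: noun is ruled out by rule 3; that leaves adverb.
Position 7: adverb is ruled out by rule 4; that leaves adjective.
Position 3: noun is ruled out by rule 3; that leaves adverb.
So the tagging must be: noun noun adverb noun adverb adverb adjective.
Verifying each rule — rule 1 ✓; rule 2 ✓; rule 3 ✓; rule 4 ✓; rule 5 ✓.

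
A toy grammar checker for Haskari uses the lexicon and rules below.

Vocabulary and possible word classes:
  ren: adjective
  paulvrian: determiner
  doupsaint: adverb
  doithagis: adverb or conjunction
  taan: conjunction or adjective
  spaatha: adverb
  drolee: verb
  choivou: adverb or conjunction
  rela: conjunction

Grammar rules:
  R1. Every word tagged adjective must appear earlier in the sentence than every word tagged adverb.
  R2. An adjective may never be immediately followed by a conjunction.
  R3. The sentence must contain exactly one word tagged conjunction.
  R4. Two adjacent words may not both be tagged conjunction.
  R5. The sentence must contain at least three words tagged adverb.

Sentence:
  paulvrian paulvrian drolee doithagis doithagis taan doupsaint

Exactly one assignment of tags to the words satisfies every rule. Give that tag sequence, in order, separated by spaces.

Candidates per position — 1:paulvrian {determiner}; 2:paulvrian {determiner}; 3:drolee {verb}; 4:doithagis {adverb,conjunction}; 5:doithagis {adverb,conjunction}; 6:taan {conjunction,adjective}; 7:doupsaint {adverb}.
Position 4: tagging it conjunction would leave rule 5 unsatisfiable, so it must be adverb.
Position 5: tagging it conjunction would leave rule 5 unsatisfiable, so it must be adverb.
Position 6: tagging it adjective would leave rule 1 unsatisfiable, so it must be conjunction.
The only consistent sequence is: determiner determiner verb adverb adverb conjunction adverb.
Checking: rule 1 ✓; rule 2 ✓; rule 3 ✓; rule 4 ✓; rule 5 ✓.

determiner determiner verb adverb adverb conjunction adverb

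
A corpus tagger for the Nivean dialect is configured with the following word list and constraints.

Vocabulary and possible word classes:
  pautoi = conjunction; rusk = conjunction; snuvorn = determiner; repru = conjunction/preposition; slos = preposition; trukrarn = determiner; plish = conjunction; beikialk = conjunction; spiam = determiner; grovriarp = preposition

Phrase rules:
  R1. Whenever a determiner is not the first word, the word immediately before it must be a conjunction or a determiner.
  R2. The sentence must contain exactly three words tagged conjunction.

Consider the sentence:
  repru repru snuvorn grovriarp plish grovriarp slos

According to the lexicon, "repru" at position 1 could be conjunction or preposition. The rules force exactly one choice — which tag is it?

Candidates per position — 1:repru {conjunction,preposition}; 2:repru {conjunction,preposition}; 3:snuvorn {determiner}; 4:grovriarp {preposition}; 5:plish {conjunction}; 6:grovriarp {preposition}; 7:slos {preposition}.
Word 1 cannot be preposition — rule 2 would then fail for every completion. It is conjunction.
Word 2 cannot be preposition — rule 1 would then fail for every completion. It is conjunction.
So the tagging must be: conjunction conjunction determiner preposition conjunction preposition preposition.
Checking: rule 1 holds; rule 2 holds.

conjunction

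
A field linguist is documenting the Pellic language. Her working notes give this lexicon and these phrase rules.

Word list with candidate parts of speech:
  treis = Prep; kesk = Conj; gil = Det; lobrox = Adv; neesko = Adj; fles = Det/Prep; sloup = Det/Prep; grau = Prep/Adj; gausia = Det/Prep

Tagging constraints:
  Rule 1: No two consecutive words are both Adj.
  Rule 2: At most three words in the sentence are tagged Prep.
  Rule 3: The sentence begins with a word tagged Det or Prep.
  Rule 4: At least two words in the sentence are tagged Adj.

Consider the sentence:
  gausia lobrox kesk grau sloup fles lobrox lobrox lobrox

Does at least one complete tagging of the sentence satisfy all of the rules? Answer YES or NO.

Candidates per position — 1:gausia {Det,Prep}; 2:lobrox {Adv}; 3:kesk {Conj}; 4:grau {Prep,Adj}; 5:sloup {Det,Prep}; 6:fles {Det,Prep}; 7:lobrox {Adv}; 8:lobrox {Adv}; 9:lobrox {Adv}.
Rule 4 cannot be satisfied by any choice of tags from the lexicon.
So there is no consistent tagging.

NO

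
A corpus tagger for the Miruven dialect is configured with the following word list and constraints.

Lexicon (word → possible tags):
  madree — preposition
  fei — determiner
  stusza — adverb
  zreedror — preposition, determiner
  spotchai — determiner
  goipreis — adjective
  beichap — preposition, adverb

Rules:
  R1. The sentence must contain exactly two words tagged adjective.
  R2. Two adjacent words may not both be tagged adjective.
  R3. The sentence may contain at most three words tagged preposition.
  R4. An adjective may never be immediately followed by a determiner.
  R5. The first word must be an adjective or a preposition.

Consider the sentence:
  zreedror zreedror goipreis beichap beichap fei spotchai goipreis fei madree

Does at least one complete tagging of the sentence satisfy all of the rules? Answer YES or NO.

NO

Candidates per position — 1:zreedror {preposition,determiner}; 2:zreedror {preposition,determiner}; 3:goipreis {adjective}; 4:beichap {preposition,adverb}; 5:beichap {preposition,adverb}; 6:fei {determiner}; 7:spotchai {determiner}; 8:goipreis {adjective}; 9:fei {determiner}; 10:madree {preposition}.
Rule 4 cannot be satisfied by any choice of tags from the lexicon.
So there is no consistent tagging.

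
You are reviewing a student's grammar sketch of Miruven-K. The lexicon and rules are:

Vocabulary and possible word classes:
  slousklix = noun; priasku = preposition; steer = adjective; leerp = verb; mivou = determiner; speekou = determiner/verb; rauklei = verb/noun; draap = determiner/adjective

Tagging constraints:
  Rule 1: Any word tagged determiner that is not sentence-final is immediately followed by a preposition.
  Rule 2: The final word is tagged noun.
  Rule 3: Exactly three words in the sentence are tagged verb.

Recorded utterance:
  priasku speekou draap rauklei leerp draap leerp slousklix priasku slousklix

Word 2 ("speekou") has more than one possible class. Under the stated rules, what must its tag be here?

verb

Candidates per position — 1:priasku {preposition}; 2:speekou {determiner,verb}; 3:draap {determiner,adjective}; 4:rauklei {verb,noun}; 5:leerp {verb}; 6:draap {determiner,adjective}; 7:leerp {verb}; 8:slousklix {noun}; 9:priasku {preposition}; 10:slousklix {noun}.
If word 2 were determiner, no tagging could satisfy rule 1; so word 2 is verb.
If word 3 were determiner, no tagging could satisfy rule 1; so word 3 is adjective.
If word 4 were verb, no tagging could satisfy rule 3; so word 4 is noun.
If word 6 were determiner, no tagging could satisfy rule 1; so word 6 is adjective.
The only consistent sequence is: preposition verb adjective noun verb adjective verb noun preposition noun.
Rule-by-rule: rule 1 satisfied; rule 2 satisfied; rule 3 satisfied.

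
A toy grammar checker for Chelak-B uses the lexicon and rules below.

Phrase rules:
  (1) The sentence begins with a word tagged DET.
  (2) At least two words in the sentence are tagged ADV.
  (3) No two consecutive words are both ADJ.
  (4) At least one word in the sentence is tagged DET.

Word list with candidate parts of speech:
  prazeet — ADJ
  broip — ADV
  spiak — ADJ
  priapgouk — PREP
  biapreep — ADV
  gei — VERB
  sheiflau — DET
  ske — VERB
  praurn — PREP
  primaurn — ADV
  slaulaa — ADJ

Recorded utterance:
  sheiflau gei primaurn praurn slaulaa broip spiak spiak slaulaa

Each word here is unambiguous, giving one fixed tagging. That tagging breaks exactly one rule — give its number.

3

Fixed tagging: DET VERB ADV PREP ADJ ADV ADJ ADJ ADJ.
Rule check: R1 holds, R2 holds, R3 violated, R4 holds.
Only rule 3 fails.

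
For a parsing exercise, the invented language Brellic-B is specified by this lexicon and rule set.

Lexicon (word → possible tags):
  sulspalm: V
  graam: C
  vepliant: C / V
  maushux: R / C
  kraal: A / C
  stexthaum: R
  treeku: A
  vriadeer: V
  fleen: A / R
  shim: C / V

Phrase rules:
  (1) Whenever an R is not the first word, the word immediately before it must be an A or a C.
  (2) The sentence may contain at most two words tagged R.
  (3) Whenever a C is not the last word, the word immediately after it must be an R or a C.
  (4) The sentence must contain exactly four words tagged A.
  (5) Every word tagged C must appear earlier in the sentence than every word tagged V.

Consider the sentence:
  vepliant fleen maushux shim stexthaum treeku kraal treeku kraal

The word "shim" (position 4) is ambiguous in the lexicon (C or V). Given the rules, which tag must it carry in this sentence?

Candidates per position — 1:vepliant {C,V}; 2:fleen {A,R}; 3:maushux {R,C}; 4:shim {C,V}; 5:stexthaum {R}; 6:treeku {A}; 7:kraal {A,C}; 8:treeku {A}; 9:kraal {A,C}.
Word 4 cannot be V — rule 1 would then fail for every completion. It is C.
Word 7 cannot be C — rule 3 would then fail for every completion. It is A.
Word 1 cannot be V — rule 5 would then fail for every completion. It is C.
Word 2 cannot be A — rule 3 would then fail for every completion. It is R.
Word 3 cannot be R — rule 1 would then fail for every completion. It is C.
Word 9 cannot be C — rule 4 would then fail for every completion. It is A.
The only consistent sequence is: C R C C R A A A A.
Checking: rule 1 ok; rule 2 ok; rule 3 ok; rule 4 ok; rule 5 ok.

C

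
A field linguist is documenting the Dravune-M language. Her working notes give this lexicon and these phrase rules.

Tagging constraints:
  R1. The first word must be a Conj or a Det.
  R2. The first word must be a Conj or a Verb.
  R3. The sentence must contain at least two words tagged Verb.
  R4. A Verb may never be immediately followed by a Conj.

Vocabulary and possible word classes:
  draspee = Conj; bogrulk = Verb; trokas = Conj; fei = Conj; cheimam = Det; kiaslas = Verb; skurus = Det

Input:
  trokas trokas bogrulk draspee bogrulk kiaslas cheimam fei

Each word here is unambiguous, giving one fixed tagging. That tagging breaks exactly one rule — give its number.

4

Fixed tagging: Conj Conj Verb Conj Verb Verb Det Conj.
Rule check: R1 ok, R2 ok, R3 ok, R4 fails.
Only rule 4 fails.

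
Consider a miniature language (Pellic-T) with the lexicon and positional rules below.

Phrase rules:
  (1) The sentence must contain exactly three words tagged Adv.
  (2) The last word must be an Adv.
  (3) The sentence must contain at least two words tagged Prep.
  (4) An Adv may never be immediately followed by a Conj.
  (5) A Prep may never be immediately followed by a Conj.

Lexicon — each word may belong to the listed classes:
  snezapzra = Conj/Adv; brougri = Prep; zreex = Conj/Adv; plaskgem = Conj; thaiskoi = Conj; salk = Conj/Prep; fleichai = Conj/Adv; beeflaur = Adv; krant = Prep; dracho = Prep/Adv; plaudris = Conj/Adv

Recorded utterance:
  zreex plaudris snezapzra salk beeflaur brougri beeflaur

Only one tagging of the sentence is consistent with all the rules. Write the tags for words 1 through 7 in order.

Conj Conj Adv Prep Adv Prep Adv

Candidates per position — 1:zreex {Conj,Adv}; 2:plaudris {Conj,Adv}; 3:snezapzra {Conj,Adv}; 4:salk {Conj,Prep}; 5:beeflaur {Adv}; 6:brougri {Prep}; 7:beeflaur {Adv}.
At position 4, choosing Conj makes rule 3 impossible to satisfy; hence Prep.
The remaining ambiguous positions (1, 2, 3) are resolved jointly — only one combination satisfies every rule.
The unique satisfying tagging is: Conj Conj Adv Prep Adv Prep Adv.
Check: rule 1 satisfied; rule 2 satisfied; rule 3 satisfied; rule 4 satisfied; rule 5 satisfied.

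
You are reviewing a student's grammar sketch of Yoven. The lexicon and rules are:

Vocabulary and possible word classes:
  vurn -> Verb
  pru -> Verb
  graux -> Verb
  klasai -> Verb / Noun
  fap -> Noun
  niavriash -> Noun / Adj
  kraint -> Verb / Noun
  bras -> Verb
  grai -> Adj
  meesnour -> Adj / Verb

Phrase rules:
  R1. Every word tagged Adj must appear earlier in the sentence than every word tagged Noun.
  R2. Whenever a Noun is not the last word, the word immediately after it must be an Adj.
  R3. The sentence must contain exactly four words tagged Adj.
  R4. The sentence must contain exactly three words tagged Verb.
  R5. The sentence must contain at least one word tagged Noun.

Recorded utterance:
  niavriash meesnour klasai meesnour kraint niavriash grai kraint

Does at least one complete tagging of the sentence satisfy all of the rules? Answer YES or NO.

Candidates per position — 1:niavriash {Noun,Adj}; 2:meesnour {Adj,Verb}; 3:klasai {Verb,Noun}; 4:meesnour {Adj,Verb}; 5:kraint {Verb,Noun}; 6:niavriash {Noun,Adj}; 7:grai {Adj}; 8:kraint {Verb,Noun}.
One satisfying assignment: Adj Verb Verb Adj Verb Adj Adj Noun.
Check: rule 1 satisfied; rule 2 satisfied; rule 3 satisfied; rule 4 satisfied; rule 5 satisfied.

YES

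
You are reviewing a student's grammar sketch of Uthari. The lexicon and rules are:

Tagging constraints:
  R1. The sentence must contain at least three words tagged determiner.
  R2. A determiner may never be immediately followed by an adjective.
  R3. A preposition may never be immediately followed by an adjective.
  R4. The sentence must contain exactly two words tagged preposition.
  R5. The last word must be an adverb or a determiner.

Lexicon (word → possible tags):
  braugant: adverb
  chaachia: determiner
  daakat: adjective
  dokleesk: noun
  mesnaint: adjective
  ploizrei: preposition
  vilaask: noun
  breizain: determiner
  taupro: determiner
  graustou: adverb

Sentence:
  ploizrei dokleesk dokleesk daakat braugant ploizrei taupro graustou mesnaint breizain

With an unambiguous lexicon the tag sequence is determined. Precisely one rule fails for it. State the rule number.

Fixed tagging: preposition noun noun adjective adverb preposition determiner adverb adjective determiner.
Rule check: R1 fail, R2 pass, R3 pass, R4 pass, R5 pass.
Only rule 1 fails.

1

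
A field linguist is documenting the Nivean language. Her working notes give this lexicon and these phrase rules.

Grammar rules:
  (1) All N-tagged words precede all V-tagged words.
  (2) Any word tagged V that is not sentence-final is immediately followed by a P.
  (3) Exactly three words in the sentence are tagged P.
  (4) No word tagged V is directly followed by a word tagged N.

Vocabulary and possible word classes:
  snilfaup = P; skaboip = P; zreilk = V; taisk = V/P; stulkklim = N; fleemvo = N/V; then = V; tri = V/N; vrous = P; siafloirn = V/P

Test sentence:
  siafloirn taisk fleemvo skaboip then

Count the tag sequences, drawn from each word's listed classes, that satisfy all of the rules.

2

Candidates per position — 1:siafloirn {V,P}; 2:taisk {V,P}; 3:fleemvo {N,V}; 4:skaboip {P}; 5:then {V}.
There are 8 candidate sequences in total.
The sequences that satisfy every rule: P P N P V; P P V P V.
Count = 2.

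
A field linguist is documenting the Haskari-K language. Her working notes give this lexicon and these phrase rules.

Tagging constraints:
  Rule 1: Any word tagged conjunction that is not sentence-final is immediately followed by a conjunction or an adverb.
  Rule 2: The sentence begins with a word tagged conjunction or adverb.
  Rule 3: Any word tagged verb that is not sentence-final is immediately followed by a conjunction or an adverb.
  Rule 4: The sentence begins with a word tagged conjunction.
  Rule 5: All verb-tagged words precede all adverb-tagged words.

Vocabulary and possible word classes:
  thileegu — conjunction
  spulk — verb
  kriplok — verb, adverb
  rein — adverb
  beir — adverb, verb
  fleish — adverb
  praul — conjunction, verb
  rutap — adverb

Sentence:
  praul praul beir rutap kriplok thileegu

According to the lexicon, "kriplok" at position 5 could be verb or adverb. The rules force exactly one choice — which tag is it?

adverb

Candidates per position — 1:praul {conjunction,verb}; 2:praul {conjunction,verb}; 3:beir {adverb,verb}; 4:rutap {adverb}; 5:kriplok {verb,adverb}; 6:thileegu {conjunction}.
If word 1 were verb, no tagging could satisfy rule 2; so word 1 is conjunction.
If word 2 were verb, no tagging could satisfy rule 1; so word 2 is conjunction.
If word 3 were verb, no tagging could satisfy rule 1; so word 3 is adverb.
If word 5 were verb, no tagging could satisfy rule 5; so word 5 is adverb.
The unique satisfying tagging is: conjunction conjunction adverb adverb adverb conjunction.
Rule-by-rule: rule 1 ok; rule 2 ok; rule 3 ok; rule 4 ok; rule 5 ok.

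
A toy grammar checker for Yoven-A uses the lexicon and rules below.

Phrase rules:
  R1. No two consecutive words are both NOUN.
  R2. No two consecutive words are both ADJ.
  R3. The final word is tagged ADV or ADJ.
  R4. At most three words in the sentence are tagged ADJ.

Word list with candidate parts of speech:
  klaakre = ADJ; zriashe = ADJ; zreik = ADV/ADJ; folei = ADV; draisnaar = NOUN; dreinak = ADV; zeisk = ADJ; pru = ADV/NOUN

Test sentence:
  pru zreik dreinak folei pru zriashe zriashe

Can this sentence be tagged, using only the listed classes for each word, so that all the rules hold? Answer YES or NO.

NO

Candidates per position — 1:pru {ADV,NOUN}; 2:zreik {ADV,ADJ}; 3:dreinak {ADV}; 4:folei {ADV}; 5:pru {ADV,NOUN}; 6:zriashe {ADJ}; 7:zriashe {ADJ}.
Rule 2 cannot be satisfied by any choice of tags from the lexicon.
So there is no consistent tagging.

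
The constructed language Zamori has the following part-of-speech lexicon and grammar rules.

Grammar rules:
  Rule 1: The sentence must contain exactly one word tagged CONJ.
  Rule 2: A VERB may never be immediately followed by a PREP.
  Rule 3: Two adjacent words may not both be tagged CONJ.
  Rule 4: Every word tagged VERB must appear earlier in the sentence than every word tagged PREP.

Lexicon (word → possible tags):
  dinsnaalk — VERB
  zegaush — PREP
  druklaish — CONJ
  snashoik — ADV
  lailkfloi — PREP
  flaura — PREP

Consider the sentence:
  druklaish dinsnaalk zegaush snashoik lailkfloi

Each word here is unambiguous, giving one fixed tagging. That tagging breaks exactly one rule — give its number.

2

Fixed tagging: CONJ VERB PREP ADV PREP.
Rule check: R1 pass, R2 fail, R3 pass, R4 pass.
Only rule 2 fails.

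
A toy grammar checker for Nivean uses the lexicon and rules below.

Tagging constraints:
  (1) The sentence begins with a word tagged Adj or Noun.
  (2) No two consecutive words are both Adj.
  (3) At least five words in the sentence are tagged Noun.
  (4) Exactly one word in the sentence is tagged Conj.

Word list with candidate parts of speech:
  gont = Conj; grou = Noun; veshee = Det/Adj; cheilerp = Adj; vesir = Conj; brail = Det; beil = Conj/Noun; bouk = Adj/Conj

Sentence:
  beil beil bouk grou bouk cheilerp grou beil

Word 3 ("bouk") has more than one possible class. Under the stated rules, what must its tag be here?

Adj

Candidates per position — 1:beil {Conj,Noun}; 2:beil {Conj,Noun}; 3:bouk {Adj,Conj}; 4:grou {Noun}; 5:bouk {Adj,Conj}; 6:cheilerp {Adj}; 7:grou {Noun}; 8:beil {Conj,Noun}.
Word 1 cannot be Conj — rule 1 would then fail for every completion. It is Noun.
Word 2 cannot be Conj — rule 3 would then fail for every completion. It is Noun.
Word 5 cannot be Adj — rule 2 would then fail for every completion. It is Conj.
Word 8 cannot be Conj — rule 3 would then fail for every completion. It is Noun.
Word 3 cannot be Conj — rule 4 would then fail for every completion. It is Adj.
That leaves exactly one tagging: Noun Noun Adj Noun Conj Adj Noun Noun.
Verifying each rule — rule 1 ok; rule 2 ok; rule 3 ok; rule 4 ok.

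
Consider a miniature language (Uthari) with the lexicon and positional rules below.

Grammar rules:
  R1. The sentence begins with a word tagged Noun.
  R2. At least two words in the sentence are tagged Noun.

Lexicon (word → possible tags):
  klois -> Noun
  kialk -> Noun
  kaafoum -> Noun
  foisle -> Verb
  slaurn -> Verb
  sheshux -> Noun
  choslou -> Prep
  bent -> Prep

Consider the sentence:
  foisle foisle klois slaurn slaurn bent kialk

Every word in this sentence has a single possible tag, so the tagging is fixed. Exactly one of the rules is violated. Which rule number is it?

Fixed tagging: Verb Verb Noun Verb Verb Prep Noun.
Checking each rule: R1 fail, R2 pass.
Only rule 1 fails.

1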